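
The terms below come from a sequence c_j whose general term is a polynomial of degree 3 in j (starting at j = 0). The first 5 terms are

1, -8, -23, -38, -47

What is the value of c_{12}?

1st diffs: -9, -15, -15, -9.
2nd diffs: -6, 0, 6.
3rd diffs: 6, 6 (constant).
Newton forward-difference form: c_j = 1 + (-9)·C(j,1) + (-6)·C(j,2) + 6·C(j,3).
At j = 12: j = 12, so c_{12} = 1 - 108 - 396 + 1320 = 817.

817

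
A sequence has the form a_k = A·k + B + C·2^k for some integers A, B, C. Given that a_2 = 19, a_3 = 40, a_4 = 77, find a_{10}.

4139

Write the equations: 2A + B + 4C = 19; 3A + B + 8C = 40; 4A + B + 16C = 77.
Subtracting the first from the second: A + 4C = 21.
Subtracting the second from the third: A + 8C = 37.
Solving: C = 4, A = 5, then B = -7.
Therefore a_{10} = 50 + (-7) + 4·1024 = 4139.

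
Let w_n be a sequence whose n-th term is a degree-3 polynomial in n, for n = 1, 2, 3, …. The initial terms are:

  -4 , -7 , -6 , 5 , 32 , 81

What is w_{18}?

4569

1st diffs: -3, 1, 11, 27, 49.
2nd diffs: 4, 10, 16, 22.
3rd diffs: 6, 6, 6 (constant).
Newton forward-difference form: w_n = -4 + (-3)·C(n-1,1) + 4·C(n-1,2) + 6·C(n-1,3).
At n = 18: n-1 = 17, so w_{18} = -4 - 51 + 544 + 4080 = 4569.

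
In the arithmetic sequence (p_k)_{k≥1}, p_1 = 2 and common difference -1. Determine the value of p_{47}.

p_k = 2 + (k - 1)·(-1).
p_{47} = 2 + 46·(-1) = -44.

-44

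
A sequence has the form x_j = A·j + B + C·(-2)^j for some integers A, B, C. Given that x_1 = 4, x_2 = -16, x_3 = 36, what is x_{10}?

-4064

Plug in j = 1, 2, 3: A + B - 2C = 4; 2A + B + 4C = -16; 3A + B - 8C = 36.
Subtracting the first from the second: A + 6C = -20.
Subtracting the second from the third: A - 12C = 52.
Solving: C = -4, A = 4, then B = -8.
Therefore x_{10} = 40 + (-8) + (-4)·1024 = -4064.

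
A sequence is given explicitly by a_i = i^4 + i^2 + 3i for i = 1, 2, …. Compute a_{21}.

194985

a_{21} = 1·21^4 + 1·21^2 + 3·21 = 194985.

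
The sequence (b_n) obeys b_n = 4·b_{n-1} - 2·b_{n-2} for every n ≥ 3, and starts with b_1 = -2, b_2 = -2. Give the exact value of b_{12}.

Compute successive terms:
b_3 = -4  b_4 = -12  b_5 = -40  b_6 = -136  b_7 = -464  b_8 = -1584  b_9 = -5408  b_{10} = -18464  b_{11} = -63040  b_{12} = -215232.

-215232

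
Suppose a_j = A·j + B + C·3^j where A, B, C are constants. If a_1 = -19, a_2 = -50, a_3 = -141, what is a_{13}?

Plug in j = 1, 2, 3: A + B + 3C = -19; 2A + B + 9C = -50; 3A + B + 27C = -141.
Subtracting the first from the second: A + 6C = -31.
Subtracting the second from the third: A + 18C = -91.
Solving: C = -5, A = -1, then B = -3.
So a_j = -1·j + (-3) + (-5)·3^j; at j=13 this is -7971631.

-7971631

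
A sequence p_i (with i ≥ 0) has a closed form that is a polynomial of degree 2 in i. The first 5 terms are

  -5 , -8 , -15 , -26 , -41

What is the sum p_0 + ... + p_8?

-489

1st diffs: -3, -7, -11, -15.
2nd diffs: -4, -4, -4 (constant).
Newton forward-difference form: p_i = -5 + (-3)·C(i,1) + (-4)·C(i,2).
Continuing: -60, -83, -110, -141.
Summing i = 0..8 (9 terms) gives -489.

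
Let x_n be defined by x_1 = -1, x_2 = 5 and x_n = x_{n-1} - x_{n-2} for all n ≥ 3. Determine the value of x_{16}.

1

Compute successive terms:
x_3 = 6  x_4 = 1  x_5 = -5  …  x_{13} = -1  x_{14} = 5  x_{15} = 6  x_{16} = 1.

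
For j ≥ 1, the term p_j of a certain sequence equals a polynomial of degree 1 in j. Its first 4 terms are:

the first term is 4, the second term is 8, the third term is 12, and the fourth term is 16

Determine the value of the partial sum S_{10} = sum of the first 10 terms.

220

1st diffs: 4, 4, 4 (constant).
So p_j = 4j.
Continuing: …, 20, 24, 28, 32, …, p_{10} = 40.
Summing j = 1..10 (10 terms) gives 220.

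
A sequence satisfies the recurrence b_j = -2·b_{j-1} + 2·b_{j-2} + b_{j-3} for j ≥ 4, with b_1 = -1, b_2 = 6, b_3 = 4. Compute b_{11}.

1264

Iterate the recurrence:
b_4 = 3; b_5 = 8; b_6 = -6; b_7 = 31; b_8 = -66; b_9 = 188; b_{10} = -477; b_{11} = 1264.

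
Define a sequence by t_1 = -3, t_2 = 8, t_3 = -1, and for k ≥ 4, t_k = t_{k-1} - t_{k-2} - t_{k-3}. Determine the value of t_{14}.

Compute successive terms:
t_4 = -6;  t_5 = -13;  t_6 = -6;  …;  t_{11} = -77;  t_{12} = -82;  t_{13} = 15;  t_{14} = 174.

174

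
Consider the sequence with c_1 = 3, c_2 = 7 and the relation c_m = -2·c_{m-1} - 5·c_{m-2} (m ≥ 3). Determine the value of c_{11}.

Compute successive terms:
c_3 = -29  c_4 = 23  c_5 = 99  c_6 = -313  c_7 = 131  c_8 = 1303  c_9 = -3261  c_{10} = 7  c_{11} = 16291.

16291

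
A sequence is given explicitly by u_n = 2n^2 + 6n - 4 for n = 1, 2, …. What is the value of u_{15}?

536

u_{15} = 2·15^2 + 6·15 - 4 = 536.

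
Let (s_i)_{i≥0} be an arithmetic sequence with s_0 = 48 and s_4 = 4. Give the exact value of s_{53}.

Common difference d = (4 - 48) / (4 - 0) = -11.
s_i = 48 + (i - 0)·(-11).
s_{53} = 48 + 53·(-11) = -535.

-535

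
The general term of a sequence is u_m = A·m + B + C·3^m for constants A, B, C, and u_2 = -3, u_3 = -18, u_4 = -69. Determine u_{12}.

-531405

The three given values yield: 2A + B + 9C = -3; 3A + B + 27C = -18; 4A + B + 81C = -69.
Subtracting the first from the second: A + 18C = -15.
Subtracting the second from the third: A + 54C = -51.
Solving: C = -1, A = 3, then B = 0.
So u_m = 3·m + 0 + (-1)·3^m; at m=12 this is -531405.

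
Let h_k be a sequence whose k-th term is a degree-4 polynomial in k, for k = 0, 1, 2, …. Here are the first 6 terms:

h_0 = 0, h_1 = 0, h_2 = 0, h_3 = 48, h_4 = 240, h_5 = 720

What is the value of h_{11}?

1st diffs: 0, 0, 48, 192, 480.
2nd diffs: 0, 48, 144, 288.
3rd diffs: 48, 96, 144.
4th diffs: 48, 48 (constant).
Newton forward-difference form: h_k = 48·C(k,3) + 48·C(k,4).
At k = 11: k = 11, so h_{11} = 7920 + 15840 = 23760.

23760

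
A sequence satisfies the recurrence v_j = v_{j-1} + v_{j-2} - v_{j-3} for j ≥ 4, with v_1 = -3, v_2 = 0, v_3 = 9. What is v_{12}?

60

Iterate the recurrence:
v_4 = 12; v_5 = 21; v_6 = 24; v_7 = 33; v_8 = 36; v_9 = 45; v_{10} = 48; v_{11} = 57; v_{12} = 60.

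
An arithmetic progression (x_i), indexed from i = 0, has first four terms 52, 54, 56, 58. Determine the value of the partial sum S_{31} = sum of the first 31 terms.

Common difference d = 2.
x_i = 52 + (i - 0)·2.
x_{30} = 112; S = 31·(52 + 112)/2 = 2542.

2542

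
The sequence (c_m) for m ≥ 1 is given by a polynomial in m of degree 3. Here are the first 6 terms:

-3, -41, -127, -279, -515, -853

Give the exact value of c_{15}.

-11455

1st diffs: -38, -86, -152, -236, -338.
2nd diffs: -48, -66, -84, -102.
3rd diffs: -18, -18, -18 (constant).
So c_m = -3m^3 - 6m^2 + m + 5.
Evaluating at m = 15 gives c_{15} = -11455.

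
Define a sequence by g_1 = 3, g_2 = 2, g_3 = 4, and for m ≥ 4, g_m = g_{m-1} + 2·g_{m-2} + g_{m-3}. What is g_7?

Applying the relation repeatedly:
g_4 = 11  g_5 = 21  g_6 = 47  g_7 = 100.

100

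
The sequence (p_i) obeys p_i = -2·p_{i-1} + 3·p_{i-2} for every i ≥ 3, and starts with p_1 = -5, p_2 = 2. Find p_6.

422

Step forward from the initial values:
p_3 = -19; p_4 = 44; p_5 = -145; p_6 = 422.
(Characteristic roots are 1 and -3.)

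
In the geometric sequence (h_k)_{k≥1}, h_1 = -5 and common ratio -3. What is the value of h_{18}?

645700815

h_k = (-5)·(-3)^(k-1).
h_{18} = (-5)·(-3)^17 = 645700815.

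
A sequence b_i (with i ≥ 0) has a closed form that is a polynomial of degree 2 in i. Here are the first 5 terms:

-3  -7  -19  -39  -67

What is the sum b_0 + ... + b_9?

1st diffs: -4, -12, -20, -28.
2nd diffs: -8, -8, -8 (constant).
So b_i = -4i^2 - 3.
Continuing: …, -103, -147, -199, -259, …, b_9 = -327.
Summing i = 0..9 (10 terms) gives -1170.

-1170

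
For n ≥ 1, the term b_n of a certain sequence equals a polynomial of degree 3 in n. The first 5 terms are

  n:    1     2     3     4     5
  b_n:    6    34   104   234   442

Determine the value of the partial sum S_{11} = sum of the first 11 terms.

14476

1st diffs: 28, 70, 130, 208.
2nd diffs: 42, 60, 78.
3rd diffs: 18, 18 (constant).
Newton forward-difference form: b_n = 6 + 28·C(n-1,1) + 42·C(n-1,2) + 18·C(n-1,3).
Continuing: …, 746, 1164, 1714, 2414, …, b_{11} = 4336.
Summing n = 1..11 (11 terms) gives 14476.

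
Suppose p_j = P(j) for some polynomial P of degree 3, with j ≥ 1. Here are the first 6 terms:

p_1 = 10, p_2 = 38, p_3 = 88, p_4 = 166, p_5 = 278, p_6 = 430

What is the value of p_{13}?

3118

1st diffs: 28, 50, 78, 112, 152.
2nd diffs: 22, 28, 34, 40.
3rd diffs: 6, 6, 6 (constant).
Newton forward-difference form: p_j = 10 + 28·C(j-1,1) + 22·C(j-1,2) + 6·C(j-1,3).
At j = 13: j-1 = 12, so p_{13} = 10 + 336 + 1452 + 1320 = 3118.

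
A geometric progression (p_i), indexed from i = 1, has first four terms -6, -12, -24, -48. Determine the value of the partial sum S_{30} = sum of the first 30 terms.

Common ratio r = 2.
p_i = (-6)·2^(i-1).
S = (-6)·(2^30 - 1)/(2 - 1) = (-6)·(1073741824 - 1)/(1) = -6442450938.

-6442450938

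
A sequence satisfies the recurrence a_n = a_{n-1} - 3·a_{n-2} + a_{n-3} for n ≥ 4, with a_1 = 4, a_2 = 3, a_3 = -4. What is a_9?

-56

Applying the relation repeatedly:
a_4 = -9; a_5 = 6; a_6 = 29; a_7 = 2; a_8 = -79; a_9 = -56.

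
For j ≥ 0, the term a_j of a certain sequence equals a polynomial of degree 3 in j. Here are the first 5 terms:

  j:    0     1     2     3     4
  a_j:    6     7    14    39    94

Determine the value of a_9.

1st diffs: 1, 7, 25, 55.
2nd diffs: 6, 18, 30.
3rd diffs: 12, 12 (constant).
Newton forward-difference form: a_j = 6 + 1·C(j,1) + 6·C(j,2) + 12·C(j,3).
At j = 9: j = 9, so a_9 = 6 + 9 + 216 + 1008 = 1239.

1239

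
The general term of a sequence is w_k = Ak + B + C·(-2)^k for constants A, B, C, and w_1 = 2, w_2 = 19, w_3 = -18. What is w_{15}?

-98310

Plug in k = 1, 2, 3: A + B - 2C = 2; 2A + B + 4C = 19; 3A + B - 8C = -18.
Subtracting the first from the second: A + 6C = 17.
Subtracting the second from the third: A - 12C = -37.
Solving: C = 3, A = -1, then B = 9.
So w_k = -1·k + 9 + 3·(-2)^k; at k=15 this is -98310.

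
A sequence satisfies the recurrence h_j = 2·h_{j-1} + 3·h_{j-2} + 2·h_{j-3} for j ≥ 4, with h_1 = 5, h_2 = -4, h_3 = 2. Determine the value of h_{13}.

Iterate the recurrence:
h_4 = 2, h_5 = 2, h_6 = 14, h_7 = 38, h_8 = 122, h_9 = 386, h_{10} = 1214, h_{11} = 3830, h_{12} = 12074, h_{13} = 38066.

38066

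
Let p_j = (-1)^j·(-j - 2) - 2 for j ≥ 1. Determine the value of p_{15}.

15

(-1)^15 = -1; -j - 2 at j=15 is -17; so p_{15} = 15.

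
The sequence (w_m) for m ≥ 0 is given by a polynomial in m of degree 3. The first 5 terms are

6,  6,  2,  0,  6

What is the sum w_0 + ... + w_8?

474

1st diffs: 0, -4, -2, 6.
2nd diffs: -4, 2, 8.
3rd diffs: 6, 6 (constant).
Newton forward-difference form: w_m = 6 + (-4)·C(m,2) + 6·C(m,3).
Continuing: 26, 66, 132, 230.
Summing m = 0..8 (9 terms) gives 474.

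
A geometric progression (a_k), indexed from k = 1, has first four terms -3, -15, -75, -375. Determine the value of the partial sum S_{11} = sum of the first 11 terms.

Common ratio r = 5.
a_k = (-3)·5^(k-1).
S = (-3)·(5^11 - 1)/(5 - 1) = (-3)·(48828125 - 1)/(4) = -36621093.

-36621093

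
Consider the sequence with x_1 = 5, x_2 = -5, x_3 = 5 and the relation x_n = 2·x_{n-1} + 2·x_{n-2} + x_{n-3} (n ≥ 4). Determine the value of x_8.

Applying the relation repeatedly:
x_4 = 5, x_5 = 15, x_6 = 45, x_7 = 125, x_8 = 355.

355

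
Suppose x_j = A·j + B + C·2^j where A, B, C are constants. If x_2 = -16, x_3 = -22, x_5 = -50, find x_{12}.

Plug in j = 2, 3, 5: 2A + B + 4C = -16; 3A + B + 8C = -22; 5A + B + 32C = -50.
Subtracting the first from the second: A + 4C = -6.
Subtracting the second from the third: 2A + 24C = -28.
Solving: C = -1, A = -2, then B = -8.
Hence x_{12} = -2·12 + (-8) + (-1)·4096 = -4128.

-4128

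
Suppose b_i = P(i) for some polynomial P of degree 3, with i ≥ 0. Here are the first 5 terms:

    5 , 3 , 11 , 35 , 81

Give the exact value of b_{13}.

2475

1st diffs: -2, 8, 24, 46.
2nd diffs: 10, 16, 22.
3rd diffs: 6, 6 (constant).
Newton forward-difference form: b_i = 5 + (-2)·C(i,1) + 10·C(i,2) + 6·C(i,3).
At i = 13: i = 13, so b_{13} = 5 - 26 + 780 + 1716 = 2475.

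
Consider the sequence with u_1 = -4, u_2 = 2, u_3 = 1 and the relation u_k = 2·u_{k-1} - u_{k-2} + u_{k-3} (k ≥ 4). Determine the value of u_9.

-50

Compute successive terms:
u_4 = -4  u_5 = -7  u_6 = -9  u_7 = -15  u_8 = -28  u_9 = -50.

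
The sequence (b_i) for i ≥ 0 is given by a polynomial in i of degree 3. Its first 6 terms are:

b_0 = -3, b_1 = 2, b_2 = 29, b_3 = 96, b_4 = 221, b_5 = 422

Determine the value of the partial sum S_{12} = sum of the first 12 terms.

14044

1st diffs: 5, 27, 67, 125, 201.
2nd diffs: 22, 40, 58, 76.
3rd diffs: 18, 18, 18 (constant).
Newton forward-difference form: b_i = -3 + 5·C(i,1) + 22·C(i,2) + 18·C(i,3).
Continuing: …, 717, 1124, 1661, 2346, …, b_{11} = 4232.
Summing i = 0..11 (12 terms) gives 14044.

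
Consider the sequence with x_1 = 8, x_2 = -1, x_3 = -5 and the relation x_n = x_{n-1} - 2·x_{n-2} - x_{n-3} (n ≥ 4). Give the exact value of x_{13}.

365

Iterate the recurrence:
x_4 = -11, x_5 = 0, x_6 = 27, x_7 = 38, x_8 = -16, x_9 = -119, x_{10} = -125, x_{11} = 129, x_{12} = 498, x_{13} = 365.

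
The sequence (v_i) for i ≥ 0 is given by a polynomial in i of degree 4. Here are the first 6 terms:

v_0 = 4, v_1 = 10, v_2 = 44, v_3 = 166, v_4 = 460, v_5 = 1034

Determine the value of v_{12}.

27004

1st diffs: 6, 34, 122, 294, 574.
2nd diffs: 28, 88, 172, 280.
3rd diffs: 60, 84, 108.
4th diffs: 24, 24 (constant).
Newton forward-difference form: v_i = 4 + 6·C(i,1) + 28·C(i,2) + 60·C(i,3) + 24·C(i,4).
At i = 12: i = 12, so v_{12} = 4 + 72 + 1848 + 13200 + 11880 = 27004.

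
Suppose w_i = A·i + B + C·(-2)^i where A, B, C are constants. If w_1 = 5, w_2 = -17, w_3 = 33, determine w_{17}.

Write the equations: A + B - 2C = 5; 2A + B + 4C = -17; 3A + B - 8C = 33.
Subtracting the first from the second: A + 6C = -22.
Subtracting the second from the third: A - 12C = 50.
Solving: C = -4, A = 2, then B = -5.
Therefore w_{17} = 34 + (-5) + (-4)·(-131072) = 524317.

524317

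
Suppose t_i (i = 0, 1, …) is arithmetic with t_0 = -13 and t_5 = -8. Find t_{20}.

Common difference d = (-8 - (-13)) / (5 - 0) = 1.
t_i = -13 + (i - 0)·1.
t_{20} = -13 + 20·1 = 7.

7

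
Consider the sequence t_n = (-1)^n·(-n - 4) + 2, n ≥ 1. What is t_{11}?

17

(-1)^11 = -1; -n - 4 at n=11 is -15; so t_{11} = 17.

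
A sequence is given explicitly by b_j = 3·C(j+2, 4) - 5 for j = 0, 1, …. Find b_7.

C(9, 4) = 126, so b_7 = 373.

373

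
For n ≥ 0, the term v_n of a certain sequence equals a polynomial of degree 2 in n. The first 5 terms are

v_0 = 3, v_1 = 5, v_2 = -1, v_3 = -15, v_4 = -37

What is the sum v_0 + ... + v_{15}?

1st diffs: 2, -6, -14, -22.
2nd diffs: -8, -8, -8 (constant).
Newton forward-difference form: v_n = 3 + 2·C(n,1) + (-8)·C(n,2).
Continuing: …, -67, -105, -151, -205, …, v_{15} = -807.
Summing n = 0..15 (16 terms) gives -4192.

-4192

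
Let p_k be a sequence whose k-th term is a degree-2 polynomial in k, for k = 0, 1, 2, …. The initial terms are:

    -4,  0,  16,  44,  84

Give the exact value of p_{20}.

1st diffs: 4, 16, 28, 40.
2nd diffs: 12, 12, 12 (constant).
Newton forward-difference form: p_k = -4 + 4·C(k,1) + 12·C(k,2).
At k = 20: k = 20, so p_{20} = -4 + 80 + 2280 = 2356.

2356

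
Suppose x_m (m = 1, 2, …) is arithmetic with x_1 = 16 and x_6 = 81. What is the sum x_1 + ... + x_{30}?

Common difference d = (81 - 16) / (6 - 1) = 13.
x_m = 16 + (m - 1)·13.
x_{30} = 393; S = 30·(16 + 393)/2 = 6135.

6135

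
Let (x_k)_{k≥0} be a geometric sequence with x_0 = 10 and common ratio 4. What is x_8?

x_k = 10·4^(k-0).
x_8 = 10·4^8 = 655360.

655360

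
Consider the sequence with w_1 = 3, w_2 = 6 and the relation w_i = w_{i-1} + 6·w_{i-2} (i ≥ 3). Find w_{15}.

11488956

Applying the relation repeatedly:
w_3 = 24;  w_4 = 60;  w_5 = 204;  …;  w_{12} = 423924;  w_{13} = 1277916;  w_{14} = 3821460;  w_{15} = 11488956.
(Characteristic roots are 3 and -2.)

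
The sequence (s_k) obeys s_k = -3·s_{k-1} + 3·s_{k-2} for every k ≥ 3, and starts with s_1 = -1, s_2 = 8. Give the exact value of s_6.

1503

Compute successive terms:
s_3 = -27, s_4 = 105, s_5 = -396, s_6 = 1503.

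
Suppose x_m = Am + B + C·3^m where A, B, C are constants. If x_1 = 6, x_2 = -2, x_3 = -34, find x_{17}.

The three given values yield: A + B + 3C = 6; 2A + B + 9C = -2; 3A + B + 27C = -34.
Subtracting the first from the second: A + 6C = -8.
Subtracting the second from the third: A + 18C = -32.
Solving: C = -2, A = 4, then B = 8.
Therefore x_{17} = 68 + 8 + (-2)·129140163 = -258280250.

-258280250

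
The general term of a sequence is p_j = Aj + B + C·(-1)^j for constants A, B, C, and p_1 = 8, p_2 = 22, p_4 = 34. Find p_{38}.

238

The three given values yield: A + B - C = 8; 2A + B + C = 22; 4A + B + C = 34.
Subtracting the first from the second: A + 2C = 14.
Subtracting the second from the third: 2A = 12.
Solving: C = 4, A = 6, then B = 6.
Therefore p_{38} = 228 + 6 + 4·1 = 238.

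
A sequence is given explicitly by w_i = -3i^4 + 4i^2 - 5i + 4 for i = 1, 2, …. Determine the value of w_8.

-12068

w_8 = -3·8^4 + 4·8^2 - 5·8 + 4 = -12068.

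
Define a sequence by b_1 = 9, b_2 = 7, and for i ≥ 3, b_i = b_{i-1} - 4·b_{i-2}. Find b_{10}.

Step forward from the initial values:
b_3 = -29; b_4 = -57; b_5 = 59; b_6 = 287; b_7 = 51; b_8 = -1097; b_9 = -1301; b_{10} = 3087.

3087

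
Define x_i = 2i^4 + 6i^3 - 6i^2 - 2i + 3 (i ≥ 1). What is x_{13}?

x_{13} = 2·13^4 + 6·13^3 - 6·13^2 - 2·13 + 3 = 69267.

69267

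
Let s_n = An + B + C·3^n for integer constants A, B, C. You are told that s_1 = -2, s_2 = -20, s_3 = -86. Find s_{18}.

-1549681844

Plug in n = 1, 2, 3: A + B + 3C = -2; 2A + B + 9C = -20; 3A + B + 27C = -86.
Subtracting the first from the second: A + 6C = -18.
Subtracting the second from the third: A + 18C = -66.
Solving: C = -4, A = 6, then B = 4.
Hence s_{18} = 6·18 + 4 + (-4)·387420489 = -1549681844.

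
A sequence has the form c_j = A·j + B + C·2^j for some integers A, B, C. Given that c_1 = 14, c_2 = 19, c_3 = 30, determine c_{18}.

786423

Write the equations: A + B + 2C = 14; 2A + B + 4C = 19; 3A + B + 8C = 30.
Subtracting the first from the second: A + 2C = 5.
Subtracting the second from the third: A + 4C = 11.
Solving: C = 3, A = -1, then B = 9.
Hence c_{18} = -1·18 + 9 + 3·262144 = 786423.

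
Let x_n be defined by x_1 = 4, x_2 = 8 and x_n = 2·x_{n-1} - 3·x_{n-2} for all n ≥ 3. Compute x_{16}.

7616

Compute successive terms:
x_3 = 4  x_4 = -16  x_5 = -44  …  x_{13} = -524  x_{14} = 4472  x_{15} = 10516  x_{16} = 7616.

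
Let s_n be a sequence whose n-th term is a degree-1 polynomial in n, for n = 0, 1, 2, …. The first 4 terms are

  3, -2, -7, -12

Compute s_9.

-42

1st diffs: -5, -5, -5 (constant).
So s_n = -5n + 3.
Evaluating at n = 9 gives s_9 = -42.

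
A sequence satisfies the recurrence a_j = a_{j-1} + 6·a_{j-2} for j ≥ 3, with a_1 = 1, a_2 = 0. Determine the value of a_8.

798

Iterate the recurrence:
a_3 = 6;  a_4 = 6;  a_5 = 42;  a_6 = 78;  a_7 = 330;  a_8 = 798.
(Characteristic roots are 3 and -2.)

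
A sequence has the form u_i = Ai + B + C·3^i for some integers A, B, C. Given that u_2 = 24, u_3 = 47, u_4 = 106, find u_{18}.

387420584

Write the equations: 2A + B + 9C = 24; 3A + B + 27C = 47; 4A + B + 81C = 106.
Subtracting the first from the second: A + 18C = 23.
Subtracting the second from the third: A + 54C = 59.
Solving: C = 1, A = 5, then B = 5.
So u_i = 5·i + 5 + 1·3^i; at i=18 this is 387420584.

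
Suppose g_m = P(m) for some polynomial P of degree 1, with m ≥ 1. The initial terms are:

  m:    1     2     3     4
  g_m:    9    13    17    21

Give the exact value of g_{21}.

1st diffs: 4, 4, 4 (constant).
So g_m = 4m + 5.
Evaluating at m = 21 gives g_{21} = 89.

89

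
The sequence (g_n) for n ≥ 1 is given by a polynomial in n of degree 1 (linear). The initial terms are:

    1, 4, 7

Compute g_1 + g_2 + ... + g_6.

51

1st diffs: 3, 3 (constant).
So g_n = 3n - 2.
Continuing: 10, 13, 16.
Summing n = 1..6 (6 terms) gives 51.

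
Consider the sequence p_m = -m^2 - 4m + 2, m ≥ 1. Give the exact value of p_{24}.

p_{24} = -1·24^2 - 4·24 + 2 = -670.

-670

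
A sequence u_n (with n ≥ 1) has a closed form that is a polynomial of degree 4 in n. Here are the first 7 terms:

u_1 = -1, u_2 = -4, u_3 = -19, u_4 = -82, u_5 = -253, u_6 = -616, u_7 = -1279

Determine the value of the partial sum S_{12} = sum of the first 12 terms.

-39678

1st diffs: -3, -15, -63, -171, -363, -663.
2nd diffs: -12, -48, -108, -192, -300.
3rd diffs: -36, -60, -84, -108.
4th diffs: -24, -24, -24 (constant).
So u_n = -n^4 + 4n^3 - 5n^2 - n + 2.
Continuing: …, -2374, -4057, -6508, -9931, …, u_{12} = -14554.
Summing n = 1..12 (12 terms) gives -39678.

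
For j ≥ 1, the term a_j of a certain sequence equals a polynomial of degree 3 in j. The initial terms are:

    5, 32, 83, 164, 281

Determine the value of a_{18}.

1st diffs: 27, 51, 81, 117.
2nd diffs: 24, 30, 36.
3rd diffs: 6, 6 (constant).
So a_j = j^3 + 6j^2 + 2j - 4.
Evaluating at j = 18 gives a_{18} = 7808.

7808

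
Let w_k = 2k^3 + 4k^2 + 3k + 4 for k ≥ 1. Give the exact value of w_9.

w_9 = 2·9^3 + 4·9^2 + 3·9 + 4 = 1813.

1813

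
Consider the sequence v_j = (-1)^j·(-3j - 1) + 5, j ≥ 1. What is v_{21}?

(-1)^21 = -1; -3j - 1 at j=21 is -64; so v_{21} = 69.

69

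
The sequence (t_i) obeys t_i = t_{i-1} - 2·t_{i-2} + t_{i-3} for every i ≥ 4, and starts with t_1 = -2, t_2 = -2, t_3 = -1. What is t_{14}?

13

t_4 = 1, t_5 = 1, t_6 = -2, …, t_{11} = -11, t_{12} = -3, t_{13} = 18, t_{14} = 13.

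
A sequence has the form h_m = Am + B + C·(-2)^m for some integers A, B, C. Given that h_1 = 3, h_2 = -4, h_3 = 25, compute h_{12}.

-8138

The three given values yield: A + B - 2C = 3; 2A + B + 4C = -4; 3A + B - 8C = 25.
Subtracting the first from the second: A + 6C = -7.
Subtracting the second from the third: A - 12C = 29.
Solving: C = -2, A = 5, then B = -6.
Hence h_{12} = 5·12 + (-6) + (-2)·4096 = -8138.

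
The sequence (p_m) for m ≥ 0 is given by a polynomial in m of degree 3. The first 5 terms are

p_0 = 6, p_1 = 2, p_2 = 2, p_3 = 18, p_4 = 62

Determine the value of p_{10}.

1st diffs: -4, 0, 16, 44.
2nd diffs: 4, 16, 28.
3rd diffs: 12, 12 (constant).
Newton forward-difference form: p_m = 6 + (-4)·C(m,1) + 4·C(m,2) + 12·C(m,3).
At m = 10: m = 10, so p_{10} = 6 - 40 + 180 + 1440 = 1586.

1586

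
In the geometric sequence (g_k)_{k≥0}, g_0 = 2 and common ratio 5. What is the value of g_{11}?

g_k = 2·5^(k-0).
g_{11} = 2·5^11 = 97656250.

97656250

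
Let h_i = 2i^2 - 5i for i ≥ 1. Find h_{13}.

h_{13} = 2·13^2 - 5·13 = 273.

273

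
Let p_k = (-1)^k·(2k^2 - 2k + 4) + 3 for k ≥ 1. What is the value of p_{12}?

(-1)^12 = 1; 2k^2 - 2k + 4 at k=12 is 268; so p_{12} = 271.

271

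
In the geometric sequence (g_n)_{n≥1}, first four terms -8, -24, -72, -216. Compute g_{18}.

Common ratio r = 3.
g_n = (-8)·3^(n-1).
g_{18} = (-8)·3^17 = -1033121304.

-1033121304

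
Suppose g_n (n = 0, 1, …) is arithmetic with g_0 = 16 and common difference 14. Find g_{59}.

g_n = 16 + (n - 0)·14.
g_{59} = 16 + 59·14 = 842.

842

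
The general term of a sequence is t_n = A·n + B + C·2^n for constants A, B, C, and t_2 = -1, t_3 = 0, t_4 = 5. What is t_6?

Plug in n = 2, 3, 4: 2A + B + 4C = -1; 3A + B + 8C = 0; 4A + B + 16C = 5.
Subtracting the first from the second: A + 4C = 1.
Subtracting the second from the third: A + 8C = 5.
Solving: C = 1, A = -3, then B = 1.
Hence t_6 = -3·6 + 1 + 1·64 = 47.

47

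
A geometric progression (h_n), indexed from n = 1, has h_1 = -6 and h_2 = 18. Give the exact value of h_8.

Common ratio r = -3.
h_n = (-6)·(-3)^(n-1).
h_8 = (-6)·(-3)^7 = 13122.

13122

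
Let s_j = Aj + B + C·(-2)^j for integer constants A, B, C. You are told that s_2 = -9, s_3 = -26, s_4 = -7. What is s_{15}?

Plug in j = 2, 3, 4: 2A + B + 4C = -9; 3A + B - 8C = -26; 4A + B + 16C = -7.
Subtracting the first from the second: A - 12C = -17.
Subtracting the second from the third: A + 24C = 19.
Solving: C = 1, A = -5, then B = -3.
So s_j = -5·j + (-3) + 1·(-2)^j; at j=15 this is -32846.

-32846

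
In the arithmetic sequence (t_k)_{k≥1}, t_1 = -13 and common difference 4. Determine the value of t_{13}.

35

t_k = -13 + (k - 1)·4.
t_{13} = -13 + 12·4 = 35.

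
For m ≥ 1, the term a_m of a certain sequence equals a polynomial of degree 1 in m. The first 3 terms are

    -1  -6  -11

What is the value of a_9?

1st diffs: -5, -5 (constant).
So a_m = -5m + 4.
Evaluating at m = 9 gives a_9 = -41.

-41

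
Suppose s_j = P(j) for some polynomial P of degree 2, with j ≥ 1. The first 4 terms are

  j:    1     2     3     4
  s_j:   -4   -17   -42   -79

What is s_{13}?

1st diffs: -13, -25, -37.
2nd diffs: -12, -12 (constant).
Newton forward-difference form: s_j = -4 + (-13)·C(j-1,1) + (-12)·C(j-1,2).
At j = 13: j-1 = 12, so s_{13} = -4 - 156 - 792 = -952.

-952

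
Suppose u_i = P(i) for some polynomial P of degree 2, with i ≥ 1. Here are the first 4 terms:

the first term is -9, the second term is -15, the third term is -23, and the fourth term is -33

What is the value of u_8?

1st diffs: -6, -8, -10.
2nd diffs: -2, -2 (constant).
So u_i = -i^2 - 3i - 5.
Evaluating at i = 8 gives u_8 = -93.

-93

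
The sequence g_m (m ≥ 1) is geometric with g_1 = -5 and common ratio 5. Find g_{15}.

-30517578125

g_m = (-5)·5^(m-1).
g_{15} = (-5)·5^14 = -30517578125.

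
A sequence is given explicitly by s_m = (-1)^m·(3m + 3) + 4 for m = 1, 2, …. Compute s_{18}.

61

(-1)^18 = 1; 3m + 3 at m=18 is 57; so s_{18} = 61.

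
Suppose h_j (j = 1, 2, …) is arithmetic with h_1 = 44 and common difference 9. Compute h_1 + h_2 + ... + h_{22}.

h_j = 44 + (j - 1)·9.
h_{22} = 233; S = 22·(44 + 233)/2 = 3047.

3047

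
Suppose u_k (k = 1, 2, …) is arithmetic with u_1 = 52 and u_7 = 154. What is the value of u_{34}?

613

Common difference d = (154 - 52) / (7 - 1) = 17.
u_k = 52 + (k - 1)·17.
u_{34} = 52 + 33·17 = 613.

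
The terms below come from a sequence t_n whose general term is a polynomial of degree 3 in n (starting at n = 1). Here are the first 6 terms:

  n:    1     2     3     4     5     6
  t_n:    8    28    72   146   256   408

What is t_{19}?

1st diffs: 20, 44, 74, 110, 152.
2nd diffs: 24, 30, 36, 42.
3rd diffs: 6, 6, 6 (constant).
Newton forward-difference form: t_n = 8 + 20·C(n-1,1) + 24·C(n-1,2) + 6·C(n-1,3).
At n = 19: n-1 = 18, so t_{19} = 8 + 360 + 3672 + 4896 = 8936.

8936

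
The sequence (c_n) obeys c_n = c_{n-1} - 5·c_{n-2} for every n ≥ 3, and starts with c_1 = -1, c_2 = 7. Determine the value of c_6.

32

Compute successive terms:
c_3 = 12  c_4 = -23  c_5 = -83  c_6 = 32.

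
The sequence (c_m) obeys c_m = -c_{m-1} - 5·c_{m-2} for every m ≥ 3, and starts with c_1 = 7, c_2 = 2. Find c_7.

Step forward from the initial values:
c_3 = -37;  c_4 = 27;  c_5 = 158;  c_6 = -293;  c_7 = -497.

-497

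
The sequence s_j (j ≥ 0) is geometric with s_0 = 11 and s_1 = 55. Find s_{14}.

Common ratio r = 5.
s_j = 11·5^(j-0).
s_{14} = 11·5^14 = 67138671875.

67138671875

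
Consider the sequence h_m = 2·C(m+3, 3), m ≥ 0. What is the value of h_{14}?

1360

C(17, 3) = 680, so h_{14} = 1360.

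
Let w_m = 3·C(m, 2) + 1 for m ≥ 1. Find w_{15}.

C(15, 2) = 105, so w_{15} = 316.

316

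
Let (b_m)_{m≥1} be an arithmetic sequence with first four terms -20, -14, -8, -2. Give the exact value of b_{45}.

Common difference d = 6.
b_m = -20 + (m - 1)·6.
b_{45} = -20 + 44·6 = 244.

244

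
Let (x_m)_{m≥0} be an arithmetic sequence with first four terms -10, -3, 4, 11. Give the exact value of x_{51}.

Common difference d = 7.
x_m = -10 + (m - 0)·7.
x_{51} = -10 + 51·7 = 347.

347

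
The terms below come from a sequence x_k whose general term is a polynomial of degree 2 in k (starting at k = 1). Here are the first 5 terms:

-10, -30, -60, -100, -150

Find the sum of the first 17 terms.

1st diffs: -20, -30, -40, -50.
2nd diffs: -10, -10, -10 (constant).
Newton forward-difference form: x_k = -10 + (-20)·C(k-1,1) + (-10)·C(k-1,2).
Continuing: …, -210, -280, -360, -450, …, x_{17} = -1530.
Summing k = 1..17 (17 terms) gives -9690.

-9690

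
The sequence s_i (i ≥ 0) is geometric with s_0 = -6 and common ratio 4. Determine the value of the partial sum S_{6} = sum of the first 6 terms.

-8190

s_i = (-6)·4^(i-0).
S = (-6)·(4^6 - 1)/(4 - 1) = (-6)·(4096 - 1)/(3) = -8190.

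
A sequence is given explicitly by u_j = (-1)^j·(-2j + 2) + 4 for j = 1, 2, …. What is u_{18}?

(-1)^18 = 1; -2j + 2 at j=18 is -34; so u_{18} = -30.

-30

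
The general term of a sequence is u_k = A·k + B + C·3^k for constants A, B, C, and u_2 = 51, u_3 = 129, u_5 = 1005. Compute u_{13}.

At k = 2, 3, 5: 2A + B + 9C = 51; 3A + B + 27C = 129; 5A + B + 243C = 1005.
Subtracting the first from the second: A + 18C = 78.
Subtracting the second from the third: 2A + 216C = 876.
Solving: C = 4, A = 6, then B = 3.
Hence u_{13} = 6·13 + 3 + 4·1594323 = 6377373.

6377373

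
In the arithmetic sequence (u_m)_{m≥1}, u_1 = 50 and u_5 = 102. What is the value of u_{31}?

Common difference d = (102 - 50) / (5 - 1) = 13.
u_m = 50 + (m - 1)·13.
u_{31} = 50 + 30·13 = 440.

440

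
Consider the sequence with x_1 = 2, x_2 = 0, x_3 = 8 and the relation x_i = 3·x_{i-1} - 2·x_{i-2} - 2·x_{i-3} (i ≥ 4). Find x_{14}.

Compute successive terms:
x_4 = 20;  x_5 = 44;  x_6 = 76;  …;  x_{11} = -2284;  x_{12} = -4836;  x_{13} = -8268;  x_{14} = -10564.

-10564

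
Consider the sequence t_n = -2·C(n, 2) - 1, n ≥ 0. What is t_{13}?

C(13, 2) = 78, so t_{13} = -157.

-157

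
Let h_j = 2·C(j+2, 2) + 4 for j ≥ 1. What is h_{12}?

186

C(14, 2) = 91, so h_{12} = 186.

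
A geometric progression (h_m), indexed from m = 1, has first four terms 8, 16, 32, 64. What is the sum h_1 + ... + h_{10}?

8184

Common ratio r = 2.
h_m = 8·2^(m-1).
S = 8·(2^10 - 1)/(2 - 1) = 8·(1024 - 1)/(1) = 8184.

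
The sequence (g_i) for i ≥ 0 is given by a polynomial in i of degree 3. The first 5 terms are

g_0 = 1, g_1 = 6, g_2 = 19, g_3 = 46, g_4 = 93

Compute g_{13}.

1st diffs: 5, 13, 27, 47.
2nd diffs: 8, 14, 20.
3rd diffs: 6, 6 (constant).
Newton forward-difference form: g_i = 1 + 5·C(i,1) + 8·C(i,2) + 6·C(i,3).
At i = 13: i = 13, so g_{13} = 1 + 65 + 624 + 1716 = 2406.

2406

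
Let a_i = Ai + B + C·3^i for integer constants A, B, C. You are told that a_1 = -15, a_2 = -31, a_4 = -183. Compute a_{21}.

-20920706495

Write the equations: A + B + 3C = -15; 2A + B + 9C = -31; 4A + B + 81C = -183.
Subtracting the first from the second: A + 6C = -16.
Subtracting the second from the third: 2A + 72C = -152.
Solving: C = -2, A = -4, then B = -5.
So a_i = -4·i + (-5) + (-2)·3^i; at i=21 this is -20920706495.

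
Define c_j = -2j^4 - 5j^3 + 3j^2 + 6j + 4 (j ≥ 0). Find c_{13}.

-67518

c_{13} = -2·13^4 - 5·13^3 + 3·13^2 + 6·13 + 4 = -67518.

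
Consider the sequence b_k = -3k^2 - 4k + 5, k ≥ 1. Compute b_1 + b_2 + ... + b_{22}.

Over k = 1..22: Σk = 253, Σk² = 3795.
Total = (-3)·3795 + (-4)·253 + (5)·22 = -12287.

-12287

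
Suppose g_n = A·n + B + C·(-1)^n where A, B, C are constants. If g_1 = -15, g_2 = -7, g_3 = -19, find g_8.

-19

At n = 1, 2, 3: A + B - C = -15; 2A + B + C = -7; 3A + B - C = -19.
Subtracting the first from the second: A + 2C = 8.
Subtracting the second from the third: A - 2C = -12.
Solving: C = 5, A = -2, then B = -8.
Therefore g_8 = -16 + (-8) + 5·1 = -19.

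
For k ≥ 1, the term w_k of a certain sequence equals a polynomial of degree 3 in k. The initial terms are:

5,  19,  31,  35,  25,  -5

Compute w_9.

-275

1st diffs: 14, 12, 4, -10, -30.
2nd diffs: -2, -8, -14, -20.
3rd diffs: -6, -6, -6 (constant).
Newton forward-difference form: w_k = 5 + 14·C(k-1,1) + (-2)·C(k-1,2) + (-6)·C(k-1,3).
At k = 9: k-1 = 8, so w_9 = 5 + 112 - 56 - 336 = -275.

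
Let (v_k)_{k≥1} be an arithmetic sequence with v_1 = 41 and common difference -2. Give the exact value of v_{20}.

3

v_k = 41 + (k - 1)·(-2).
v_{20} = 41 + 19·(-2) = 3.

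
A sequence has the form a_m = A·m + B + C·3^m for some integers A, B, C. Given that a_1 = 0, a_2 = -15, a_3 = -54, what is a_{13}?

Write the equations: A + B + 3C = 0; 2A + B + 9C = -15; 3A + B + 27C = -54.
Subtracting the first from the second: A + 6C = -15.
Subtracting the second from the third: A + 18C = -39.
Solving: C = -2, A = -3, then B = 9.
Hence a_{13} = -3·13 + 9 + (-2)·1594323 = -3188676.

-3188676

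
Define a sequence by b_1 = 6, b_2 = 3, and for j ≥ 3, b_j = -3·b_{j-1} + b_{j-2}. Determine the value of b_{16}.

19921692

b_3 = -3; b_4 = 12; b_5 = -39; …; b_{13} = -552954; b_{14} = 1826283; b_{15} = -6031803; b_{16} = 19921692.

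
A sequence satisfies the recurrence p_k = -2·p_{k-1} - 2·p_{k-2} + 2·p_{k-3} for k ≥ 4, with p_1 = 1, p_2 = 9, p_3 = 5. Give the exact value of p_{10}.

Step forward from the initial values:
p_4 = -26  p_5 = 60  p_6 = -58  p_7 = -56  p_8 = 348  p_9 = -700  p_{10} = 592.

592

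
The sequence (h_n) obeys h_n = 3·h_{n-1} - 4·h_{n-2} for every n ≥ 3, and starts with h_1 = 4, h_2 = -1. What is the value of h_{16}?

151147

Iterate the recurrence:
h_3 = -19, h_4 = -53, h_5 = -83, …, h_{13} = -26771, h_{14} = -34021, h_{15} = 5021, h_{16} = 151147.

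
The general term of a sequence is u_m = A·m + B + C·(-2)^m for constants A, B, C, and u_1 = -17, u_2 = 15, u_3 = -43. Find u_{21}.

-10485727

At m = 1, 2, 3: A + B - 2C = -17; 2A + B + 4C = 15; 3A + B - 8C = -43.
Subtracting the first from the second: A + 6C = 32.
Subtracting the second from the third: A - 12C = -58.
Solving: C = 5, A = 2, then B = -9.
Therefore u_{21} = 42 + (-9) + 5·(-2097152) = -10485727.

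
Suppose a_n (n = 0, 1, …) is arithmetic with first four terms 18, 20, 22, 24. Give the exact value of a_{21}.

60

Common difference d = 2.
a_n = 18 + (n - 0)·2.
a_{21} = 18 + 21·2 = 60.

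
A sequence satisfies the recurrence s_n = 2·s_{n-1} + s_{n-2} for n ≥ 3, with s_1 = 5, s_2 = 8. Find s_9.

4109

s_3 = 21;  s_4 = 50;  s_5 = 121;  s_6 = 292;  s_7 = 705;  s_8 = 1702;  s_9 = 4109.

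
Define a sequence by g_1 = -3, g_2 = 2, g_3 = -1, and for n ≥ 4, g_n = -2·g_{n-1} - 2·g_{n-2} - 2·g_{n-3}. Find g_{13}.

Applying the relation repeatedly:
g_4 = 4  g_5 = -10  g_6 = 14  g_7 = -16  g_8 = 24  g_9 = -44  g_{10} = 72  g_{11} = -104  g_{12} = 152  g_{13} = -240.

-240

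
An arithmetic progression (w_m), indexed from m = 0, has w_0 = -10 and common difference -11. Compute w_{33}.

-373

w_m = -10 + (m - 0)·(-11).
w_{33} = -10 + 33·(-11) = -373.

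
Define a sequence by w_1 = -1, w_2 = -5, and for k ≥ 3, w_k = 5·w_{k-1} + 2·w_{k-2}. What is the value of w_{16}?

-83807517745

Applying the relation repeatedly:
w_3 = -27, w_4 = -145, w_5 = -779, …, w_{13} = -540513739, w_{14} = -2903791865, w_{15} = -15599986803, w_{16} = -83807517745.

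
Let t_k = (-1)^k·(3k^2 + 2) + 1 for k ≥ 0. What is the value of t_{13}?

(-1)^13 = -1; 3k^2 + 2 at k=13 is 509; so t_{13} = -508.

-508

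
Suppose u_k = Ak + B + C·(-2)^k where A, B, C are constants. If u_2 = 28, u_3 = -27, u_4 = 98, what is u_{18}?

1310808

Plug in k = 2, 3, 4: 2A + B + 4C = 28; 3A + B - 8C = -27; 4A + B + 16C = 98.
Subtracting the first from the second: A - 12C = -55.
Subtracting the second from the third: A + 24C = 125.
Solving: C = 5, A = 5, then B = -2.
Therefore u_{18} = 90 + (-2) + 5·262144 = 1310808.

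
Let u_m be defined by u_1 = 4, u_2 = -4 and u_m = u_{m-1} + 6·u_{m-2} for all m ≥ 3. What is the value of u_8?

1340

Step forward from the initial values:
u_3 = 20  u_4 = -4  u_5 = 116  u_6 = 92  u_7 = 788  u_8 = 1340.
(Characteristic roots are 3 and -2.)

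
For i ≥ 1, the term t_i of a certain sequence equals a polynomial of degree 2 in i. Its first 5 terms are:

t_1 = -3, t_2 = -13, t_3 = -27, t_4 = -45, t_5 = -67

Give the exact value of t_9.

-195

1st diffs: -10, -14, -18, -22.
2nd diffs: -4, -4, -4 (constant).
Newton forward-difference form: t_i = -3 + (-10)·C(i-1,1) + (-4)·C(i-1,2).
At i = 9: i-1 = 8, so t_9 = -3 - 80 - 112 = -195.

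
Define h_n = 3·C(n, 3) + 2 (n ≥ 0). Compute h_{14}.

C(14, 3) = 364, so h_{14} = 1094.

1094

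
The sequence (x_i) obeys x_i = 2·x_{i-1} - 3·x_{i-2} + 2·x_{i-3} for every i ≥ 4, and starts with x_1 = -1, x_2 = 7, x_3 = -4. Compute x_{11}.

32

x_4 = -31  x_5 = -36  x_6 = 13  x_7 = 72  x_8 = 33  x_9 = -124  x_{10} = -203  x_{11} = 32.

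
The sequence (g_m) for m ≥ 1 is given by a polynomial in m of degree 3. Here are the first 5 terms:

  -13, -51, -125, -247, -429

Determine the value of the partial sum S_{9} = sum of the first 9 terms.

-6021

1st diffs: -38, -74, -122, -182.
2nd diffs: -36, -48, -60.
3rd diffs: -12, -12 (constant).
Newton forward-difference form: g_m = -13 + (-38)·C(m-1,1) + (-36)·C(m-1,2) + (-12)·C(m-1,3).
Continuing: -683, -1021, -1455, -1997.
Summing m = 1..9 (9 terms) gives -6021.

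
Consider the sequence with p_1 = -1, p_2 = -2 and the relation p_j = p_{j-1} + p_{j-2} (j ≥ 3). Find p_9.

-55

Step forward from the initial values:
p_3 = -3; p_4 = -5; p_5 = -8; p_6 = -13; p_7 = -21; p_8 = -34; p_9 = -55.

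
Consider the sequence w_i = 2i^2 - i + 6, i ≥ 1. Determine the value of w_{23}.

1041

w_{23} = 2·23^2 - 1·23 + 6 = 1041.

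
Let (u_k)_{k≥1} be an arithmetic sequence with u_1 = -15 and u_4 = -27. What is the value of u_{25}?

Common difference d = (-27 - (-15)) / (4 - 1) = -4.
u_k = -15 + (k - 1)·(-4).
u_{25} = -15 + 24·(-4) = -111.

-111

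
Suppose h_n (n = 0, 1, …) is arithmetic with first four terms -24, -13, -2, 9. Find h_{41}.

427

Common difference d = 11.
h_n = -24 + (n - 0)·11.
h_{41} = -24 + 41·11 = 427.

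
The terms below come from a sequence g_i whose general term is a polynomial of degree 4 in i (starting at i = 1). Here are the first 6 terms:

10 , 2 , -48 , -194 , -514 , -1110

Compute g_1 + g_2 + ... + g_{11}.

-36168

1st diffs: -8, -50, -146, -320, -596.
2nd diffs: -42, -96, -174, -276.
3rd diffs: -54, -78, -102.
4th diffs: -24, -24 (constant).
Newton forward-difference form: g_i = 10 + (-8)·C(i-1,1) + (-42)·C(i-1,2) + (-54)·C(i-1,3) + (-24)·C(i-1,4).
Continuing: …, -2108, -3658, -5934, -9134, …, g_{11} = -13480.
Summing i = 1..11 (11 terms) gives -36168.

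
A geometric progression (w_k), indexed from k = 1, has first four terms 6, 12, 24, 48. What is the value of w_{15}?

Common ratio r = 2.
w_k = 6·2^(k-1).
w_{15} = 6·2^14 = 98304.

98304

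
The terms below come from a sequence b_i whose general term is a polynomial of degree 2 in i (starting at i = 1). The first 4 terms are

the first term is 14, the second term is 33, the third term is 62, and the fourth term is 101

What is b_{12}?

773

1st diffs: 19, 29, 39.
2nd diffs: 10, 10 (constant).
Newton forward-difference form: b_i = 14 + 19·C(i-1,1) + 10·C(i-1,2).
At i = 12: i-1 = 11, so b_{12} = 14 + 209 + 550 = 773.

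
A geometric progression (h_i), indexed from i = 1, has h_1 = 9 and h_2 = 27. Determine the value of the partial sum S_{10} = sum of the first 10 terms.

265716

Common ratio r = 3.
h_i = 9·3^(i-1).
S = 9·(3^10 - 1)/(3 - 1) = 9·(59049 - 1)/(2) = 265716.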